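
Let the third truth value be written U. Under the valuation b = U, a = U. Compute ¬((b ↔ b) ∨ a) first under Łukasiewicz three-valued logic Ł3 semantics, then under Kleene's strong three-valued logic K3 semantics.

In Łukasiewicz three-valued logic Ł3: b ↔ b = U ↔ U = ⊤  [1 − |½−½|]
(b ↔ b) ∨ a = ⊤ ∨ U = ⊤
¬((b ↔ b) ∨ a) = ¬⊤ = ⊥
In Kleene's strong three-valued logic K3: b ↔ b = U ↔ U = U
(b ↔ b) ∨ a = U ∨ U = U
¬((b ↔ b) ∨ a) = ¬U = U
They differ because Łukasiewicz three-valued logic Ł3 and Kleene's strong three-valued logic K3 treat U differently under implication.

⊥; U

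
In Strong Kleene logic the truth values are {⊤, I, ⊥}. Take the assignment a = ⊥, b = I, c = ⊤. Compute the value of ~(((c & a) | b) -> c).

⊥

c & a = ⊤ & ⊥ = ⊥
(c & a) | b = ⊥ | I = I
((c & a) | b) -> c = I -> ⊤ = ⊤
~(((c & a) | b) -> c) = ~⊤ = ⊥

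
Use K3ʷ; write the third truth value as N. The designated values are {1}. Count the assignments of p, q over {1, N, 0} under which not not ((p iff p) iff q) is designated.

Designated under: (p=1, q=1); (p=0, q=1).

2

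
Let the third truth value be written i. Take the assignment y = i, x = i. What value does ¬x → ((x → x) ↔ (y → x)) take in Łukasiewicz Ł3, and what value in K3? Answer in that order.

In Łukasiewicz Ł3: ¬x = ¬i = i
x → x = i → i = 1
y → x = i → i = 1
(x → x) ↔ (y → x) = 1 ↔ 1 = 1
¬x → ((x → x) ↔ (y → x)) = i → 1 = 1
In K3: ¬x = ¬i = i
x → x = i → i = i  [¬i ∨ i]
y → x = i → i = i
(x → x) ↔ (y → x) = i ↔ i = i
¬x → ((x → x) ↔ (y → x)) = i → i = i
They differ because Łukasiewicz Ł3 and K3 treat i differently under implication.

1; i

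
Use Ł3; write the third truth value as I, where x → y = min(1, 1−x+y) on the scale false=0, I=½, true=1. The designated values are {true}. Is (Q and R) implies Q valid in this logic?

Yes

Every assignment of Q, R over {true, I, false} gives a value in {true}.
In particular, with Q=I, R=I: (Q and R) implies Q = true.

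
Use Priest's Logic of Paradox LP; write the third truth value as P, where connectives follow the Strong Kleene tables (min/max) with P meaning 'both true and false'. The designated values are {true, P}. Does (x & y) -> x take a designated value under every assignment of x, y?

Yes

Every assignment of x, y over {true, P, false} gives a value in {true, P}.
In particular, with x=P, y=P: (x & y) -> x = P.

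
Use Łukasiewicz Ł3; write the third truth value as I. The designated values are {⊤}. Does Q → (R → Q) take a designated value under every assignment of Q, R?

Yes

Every assignment of Q, R over {⊤, I, ⊥} gives a value in {⊤}.
In particular, with Q=I, R=I: Q → (R → Q) = ⊤.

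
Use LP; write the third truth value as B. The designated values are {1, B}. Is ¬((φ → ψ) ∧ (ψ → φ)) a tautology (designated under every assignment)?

Countermodel: φ=1, ψ=1 gives 0, which is not designated.

No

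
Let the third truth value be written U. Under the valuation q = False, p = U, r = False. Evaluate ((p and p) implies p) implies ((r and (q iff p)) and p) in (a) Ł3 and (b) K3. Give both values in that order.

In Ł3: p and p = U and U = U
(p and p) implies p = U implies U = True  [min(1, 1−½+½)]
q iff p = False iff U = U
r and (q iff p) = False and U = False
(r and (q iff p)) and p = False and U = False
((p and p) implies p) implies ((r and (q iff p)) and p) = True implies False = False
In K3: p and p = U and U = U
(p and p) implies p = U implies U = U  [not U or U]
q iff p = False iff U = U
r and (q iff p) = False and U = False
(r and (q iff p)) and p = False and U = False
((p and p) implies p) implies ((r and (q iff p)) and p) = U implies False = U
They differ because Ł3 and K3 treat U differently under implication.

False; U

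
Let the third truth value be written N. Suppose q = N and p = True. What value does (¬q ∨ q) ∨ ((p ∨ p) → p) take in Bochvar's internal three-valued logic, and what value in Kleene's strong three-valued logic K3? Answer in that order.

In Bochvar's internal three-valued logic: ¬q = ¬N = N
¬q ∨ q = N ∨ N = N
p ∨ p = True ∨ True = True
(p ∨ p) → p = True → True = True
(¬q ∨ q) ∨ ((p ∨ p) → p) = N ∨ True = N
In Kleene's strong three-valued logic K3: ¬q = ¬N = N
¬q ∨ q = N ∨ N = N
p ∨ p = True ∨ True = True
(p ∨ p) → p = True → True = True
(¬q ∨ q) ∨ ((p ∨ p) → p) = N ∨ True = True
They differ because Bochvar's internal three-valued logic and Kleene's strong three-valued logic K3 treat N differently under the binary connectives.

N; True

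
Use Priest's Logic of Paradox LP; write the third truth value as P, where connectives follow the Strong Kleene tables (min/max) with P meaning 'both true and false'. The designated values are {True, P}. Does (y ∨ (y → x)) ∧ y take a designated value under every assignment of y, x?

Countermodel: y=False, x=True gives False, which is not designated.

No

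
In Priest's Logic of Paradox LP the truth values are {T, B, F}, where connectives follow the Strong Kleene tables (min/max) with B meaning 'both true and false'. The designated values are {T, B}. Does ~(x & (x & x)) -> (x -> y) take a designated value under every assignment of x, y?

Every assignment of x, y over {T, B, F} gives a value in {T, B}.
In particular, with x=B, y=B: ~(x & (x & x)) -> (x -> y) = B.

Yes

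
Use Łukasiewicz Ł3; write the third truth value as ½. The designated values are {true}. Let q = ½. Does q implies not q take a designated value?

Yes

not q = not ½ = ½
q implies not q = ½ implies ½ = true
true ∈ {true}.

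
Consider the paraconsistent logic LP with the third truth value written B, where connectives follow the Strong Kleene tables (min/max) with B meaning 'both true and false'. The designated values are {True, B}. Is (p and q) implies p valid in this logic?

Every assignment of p, q over {True, B, False} gives a value in {True, B}.
In particular, with p=B, q=B: (p and q) implies p = B.

Yes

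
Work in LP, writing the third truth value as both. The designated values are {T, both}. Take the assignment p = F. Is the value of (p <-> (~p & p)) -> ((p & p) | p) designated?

~p = ~F = T
~p & p = T & F = F
p <-> (~p & p) = F <-> F = T
p & p = F & F = F
(p & p) | p = F | F = F
(p <-> (~p & p)) -> ((p & p) | p) = T -> F = F
F ∉ {T, both}.

No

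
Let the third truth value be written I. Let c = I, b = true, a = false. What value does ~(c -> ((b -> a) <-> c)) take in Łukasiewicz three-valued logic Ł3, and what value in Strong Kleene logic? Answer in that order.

In Łukasiewicz three-valued logic Ł3: b -> a = true -> false = false
(b -> a) <-> c = false <-> I = I
c -> ((b -> a) <-> c) = I -> I = true
~(c -> ((b -> a) <-> c)) = ~true = false
In Strong Kleene logic: b -> a = true -> false = false
(b -> a) <-> c = false <-> I = I
c -> ((b -> a) <-> c) = I -> I = I  [~I | I]
~(c -> ((b -> a) <-> c)) = ~I = I
They differ because Łukasiewicz three-valued logic Ł3 and Strong Kleene logic treat I differently under implication.

false; I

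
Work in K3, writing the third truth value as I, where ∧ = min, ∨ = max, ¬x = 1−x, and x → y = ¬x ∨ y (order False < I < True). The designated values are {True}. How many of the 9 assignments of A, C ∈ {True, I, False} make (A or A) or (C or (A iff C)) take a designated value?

Of the 9 assignments, 6 give a value in {True}.

6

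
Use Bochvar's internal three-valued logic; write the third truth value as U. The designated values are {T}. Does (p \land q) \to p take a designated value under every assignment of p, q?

Countermodel: p=T, q=U gives U, which is not designated.

No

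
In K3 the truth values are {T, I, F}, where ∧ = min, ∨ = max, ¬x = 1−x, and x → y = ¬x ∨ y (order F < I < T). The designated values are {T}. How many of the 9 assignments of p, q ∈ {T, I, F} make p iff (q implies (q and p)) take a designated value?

3

Designated under: (p=T, q=T); (p=T, q=F); (p=F, q=T).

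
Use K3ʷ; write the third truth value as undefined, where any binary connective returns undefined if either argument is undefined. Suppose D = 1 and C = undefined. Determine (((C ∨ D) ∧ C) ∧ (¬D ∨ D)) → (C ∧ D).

C ∨ D = undefined ∨ 1 = undefined
(C ∨ D) ∧ C = undefined ∧ undefined = undefined
¬D = ¬1 = 0
¬D ∨ D = 0 ∨ 1 = 1
((C ∨ D) ∧ C) ∧ (¬D ∨ D) = undefined ∧ 1 = undefined
C ∧ D = undefined ∧ 1 = undefined
(((C ∨ D) ∧ C) ∧ (¬D ∨ D)) → (C ∧ D) = undefined → undefined = undefined

undefined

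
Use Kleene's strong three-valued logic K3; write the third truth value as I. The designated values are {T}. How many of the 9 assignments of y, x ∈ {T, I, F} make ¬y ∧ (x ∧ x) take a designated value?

Designated under: (y=F, x=T).

1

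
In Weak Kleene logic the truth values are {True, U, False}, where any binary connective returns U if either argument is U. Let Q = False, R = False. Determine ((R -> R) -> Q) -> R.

True

R -> R = False -> False = True
(R -> R) -> Q = True -> False = False
((R -> R) -> Q) -> R = False -> False = True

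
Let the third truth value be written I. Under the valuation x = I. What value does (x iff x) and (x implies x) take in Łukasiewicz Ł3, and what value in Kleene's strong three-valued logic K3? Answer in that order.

In Łukasiewicz Ł3: x iff x = I iff I = true  [1 − |½−½|]
x implies x = I implies I = true
(x iff x) and (x implies x) = true and true = true
In Kleene's strong three-valued logic K3: x iff x = I iff I = I
x implies x = I implies I = I  [not I or I]
(x iff x) and (x implies x) = I and I = I
They differ because Łukasiewicz Ł3 and Kleene's strong three-valued logic K3 treat I differently under implication.

true; I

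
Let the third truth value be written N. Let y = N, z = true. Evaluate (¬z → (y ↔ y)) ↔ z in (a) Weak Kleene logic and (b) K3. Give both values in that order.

In Weak Kleene logic: ¬z = ¬true = false
y ↔ y = N ↔ N = N
¬z → (y ↔ y) = false → N = N  [any arg is the third value ⇒ result is the third value]
(¬z → (y ↔ y)) ↔ z = N ↔ true = N
In K3: ¬z = ¬true = false
y ↔ y = N ↔ N = N
¬z → (y ↔ y) = false → N = true
(¬z → (y ↔ y)) ↔ z = true ↔ true = true
They differ because Weak Kleene logic and K3 treat N differently under the binary connectives.

N; true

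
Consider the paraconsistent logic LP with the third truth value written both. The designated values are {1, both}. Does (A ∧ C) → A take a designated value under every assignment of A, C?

Yes

Every assignment of A, C over {1, both, 0} gives a value in {1, both}.
In particular, with A=both, C=both: (A ∧ C) → A = both.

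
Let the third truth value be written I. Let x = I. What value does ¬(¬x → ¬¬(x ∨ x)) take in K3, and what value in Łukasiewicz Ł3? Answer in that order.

I; False

In K3: ¬x = ¬I = I
x ∨ x = I ∨ I = I
¬(x ∨ x) = ¬I = I
¬¬(x ∨ x) = ¬I = I
¬x → ¬¬(x ∨ x) = I → I = I  [¬I ∨ I]
¬(¬x → ¬¬(x ∨ x)) = ¬I = I
In Łukasiewicz Ł3: ¬x = ¬I = I
x ∨ x = I ∨ I = I
¬(x ∨ x) = ¬I = I
¬¬(x ∨ x) = ¬I = I
¬x → ¬¬(x ∨ x) = I → I = True
¬(¬x → ¬¬(x ∨ x)) = ¬True = False
They differ because K3 and Łukasiewicz Ł3 treat I differently under implication.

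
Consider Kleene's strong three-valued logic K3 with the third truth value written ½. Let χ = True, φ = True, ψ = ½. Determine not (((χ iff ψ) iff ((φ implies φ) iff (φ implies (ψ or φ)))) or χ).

χ iff ψ = True iff ½ = ½
φ implies φ = True implies True = True
ψ or φ = ½ or True = True
φ implies (ψ or φ) = True implies True = True
(φ implies φ) iff (φ implies (ψ or φ)) = True iff True = True
(χ iff ψ) iff ((φ implies φ) iff (φ implies (ψ or φ))) = ½ iff True = ½
((χ iff ψ) iff ((φ implies φ) iff (φ implies (ψ or φ)))) or χ = ½ or True = True
not (((χ iff ψ) iff ((φ implies φ) iff (φ implies (ψ or φ)))) or χ) = not True = False

False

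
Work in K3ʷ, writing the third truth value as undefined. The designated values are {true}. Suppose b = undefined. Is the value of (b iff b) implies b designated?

b iff b = undefined iff undefined = undefined
(b iff b) implies b = undefined implies undefined = undefined
undefined ∉ {true}.

No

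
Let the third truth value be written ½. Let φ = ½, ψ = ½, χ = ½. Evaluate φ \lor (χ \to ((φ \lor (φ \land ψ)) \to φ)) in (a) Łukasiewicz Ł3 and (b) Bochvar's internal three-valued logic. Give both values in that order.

⊤; ½

In Łukasiewicz Ł3: φ \land ψ = ½ \land ½ = ½
φ \lor (φ \land ψ) = ½ \lor ½ = ½
(φ \lor (φ \land ψ)) \to φ = ½ \to ½ = ⊤  [min(1, 1−½+½)]
χ \to ((φ \lor (φ \land ψ)) \to φ) = ½ \to ⊤ = ⊤
φ \lor (χ \to ((φ \lor (φ \land ψ)) \to φ)) = ½ \lor ⊤ = ⊤
In Bochvar's internal three-valued logic: φ \land ψ = ½ \land ½ = ½
φ \lor (φ \land ψ) = ½ \lor ½ = ½
(φ \lor (φ \land ψ)) \to φ = ½ \to ½ = ½  [any arg is the third value ⇒ result is the third value]
χ \to ((φ \lor (φ \land ψ)) \to φ) = ½ \to ½ = ½
φ \lor (χ \to ((φ \lor (φ \land ψ)) \to φ)) = ½ \lor ½ = ½
They differ because Łukasiewicz Ł3 and Bochvar's internal three-valued logic treat ½ differently under the binary connectives.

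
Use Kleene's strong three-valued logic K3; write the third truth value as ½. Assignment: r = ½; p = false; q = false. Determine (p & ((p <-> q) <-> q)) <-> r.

p <-> q = false <-> false = true
(p <-> q) <-> q = true <-> false = false
p & ((p <-> q) <-> q) = false & false = false
(p & ((p <-> q) <-> q)) <-> r = false <-> ½ = ½

½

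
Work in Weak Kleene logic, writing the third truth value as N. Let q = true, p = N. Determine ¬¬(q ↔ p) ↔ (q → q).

N

q ↔ p = true ↔ N = N
¬(q ↔ p) = ¬N = N
¬¬(q ↔ p) = ¬N = N
q → q = true → true = true
¬¬(q ↔ p) ↔ (q → q) = N ↔ true = N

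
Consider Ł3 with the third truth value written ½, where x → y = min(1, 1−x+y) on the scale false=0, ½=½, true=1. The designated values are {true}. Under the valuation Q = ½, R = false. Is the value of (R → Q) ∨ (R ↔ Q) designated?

Yes

R → Q = false → ½ = true  [min(1, 1−0+½)]
R ↔ Q = false ↔ ½ = ½
(R → Q) ∨ (R ↔ Q) = true ∨ ½ = true
true ∈ {true}.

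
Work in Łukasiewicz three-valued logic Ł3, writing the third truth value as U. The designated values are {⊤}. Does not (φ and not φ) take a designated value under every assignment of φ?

No

Countermodel: φ=U gives U, which is not designated.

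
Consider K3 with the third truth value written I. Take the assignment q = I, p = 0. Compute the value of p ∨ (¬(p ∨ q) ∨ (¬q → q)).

I

p ∨ q = 0 ∨ I = I
¬(p ∨ q) = ¬I = I
¬q = ¬I = I
¬q → q = I → I = I
¬(p ∨ q) ∨ (¬q → q) = I ∨ I = I
p ∨ (¬(p ∨ q) ∨ (¬q → q)) = 0 ∨ I = I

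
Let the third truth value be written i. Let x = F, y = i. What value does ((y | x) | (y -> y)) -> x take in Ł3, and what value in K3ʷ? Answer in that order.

In Ł3: y | x = i | F = i
y -> y = i -> i = T
(y | x) | (y -> y) = i | T = T
((y | x) | (y -> y)) -> x = T -> F = F
In K3ʷ: y | x = i | F = i
y -> y = i -> i = i
(y | x) | (y -> y) = i | i = i
((y | x) | (y -> y)) -> x = i -> F = i
They differ because Ł3 and K3ʷ treat i differently under the binary connectives.

F; i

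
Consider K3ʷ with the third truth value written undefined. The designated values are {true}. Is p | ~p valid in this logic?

No

Countermodel: p=undefined gives undefined, which is not designated.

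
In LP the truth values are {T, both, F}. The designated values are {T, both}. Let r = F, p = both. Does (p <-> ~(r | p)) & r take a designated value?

No

r | p = F | both = both
~(r | p) = ~both = both
p <-> ~(r | p) = both <-> both = both
(p <-> ~(r | p)) & r = both & F = F
F ∉ {T, both}.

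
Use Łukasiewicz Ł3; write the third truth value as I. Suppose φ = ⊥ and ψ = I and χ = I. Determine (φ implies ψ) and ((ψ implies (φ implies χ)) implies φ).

⊥

φ implies ψ = ⊥ implies I = ⊤  [min(1, 1−0+½)]
φ implies χ = ⊥ implies I = ⊤
ψ implies (φ implies χ) = I implies ⊤ = ⊤
(ψ implies (φ implies χ)) implies φ = ⊤ implies ⊥ = ⊥
(φ implies ψ) and ((ψ implies (φ implies χ)) implies φ) = ⊤ and ⊥ = ⊥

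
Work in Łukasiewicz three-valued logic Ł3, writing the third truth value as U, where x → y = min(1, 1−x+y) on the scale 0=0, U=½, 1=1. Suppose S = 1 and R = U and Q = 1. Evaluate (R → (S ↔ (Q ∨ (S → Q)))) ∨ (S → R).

S → Q = 1 → 1 = 1
Q ∨ (S → Q) = 1 ∨ 1 = 1
S ↔ (Q ∨ (S → Q)) = 1 ↔ 1 = 1
R → (S ↔ (Q ∨ (S → Q))) = U → 1 = 1  [min(1, 1−½+1)]
S → R = 1 → U = U
(R → (S ↔ (Q ∨ (S → Q)))) ∨ (S → R) = 1 ∨ U = 1

1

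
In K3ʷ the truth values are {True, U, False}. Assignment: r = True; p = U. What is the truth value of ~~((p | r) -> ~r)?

U

p | r = U | True = U
~r = ~True = False
(p | r) -> ~r = U -> False = U  [any arg is the third value ⇒ result is the third value]
~((p | r) -> ~r) = ~U = U
~~((p | r) -> ~r) = ~U = U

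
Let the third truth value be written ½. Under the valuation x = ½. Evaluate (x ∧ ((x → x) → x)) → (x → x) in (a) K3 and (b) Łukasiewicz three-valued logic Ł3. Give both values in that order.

In K3: x → x = ½ → ½ = ½  [¬½ ∨ ½]
(x → x) → x = ½ → ½ = ½
x ∧ ((x → x) → x) = ½ ∧ ½ = ½
x → x = ½ → ½ = ½
(x ∧ ((x → x) → x)) → (x → x) = ½ → ½ = ½
In Łukasiewicz three-valued logic Ł3: x → x = ½ → ½ = True  [min(1, 1−½+½)]
(x → x) → x = True → ½ = ½
x ∧ ((x → x) → x) = ½ ∧ ½ = ½
x → x = ½ → ½ = True
(x ∧ ((x → x) → x)) → (x → x) = ½ → True = True
They differ because K3 and Łukasiewicz three-valued logic Ł3 treat ½ differently under implication.

½; True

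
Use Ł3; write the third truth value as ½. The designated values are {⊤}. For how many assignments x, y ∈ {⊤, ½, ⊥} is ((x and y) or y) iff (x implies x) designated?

3

Designated under: (x=⊤, y=⊤); (x=½, y=⊤); (x=⊥, y=⊤).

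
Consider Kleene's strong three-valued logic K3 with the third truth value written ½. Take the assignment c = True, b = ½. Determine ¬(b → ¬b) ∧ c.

¬b = ¬½ = ½
b → ¬b = ½ → ½ = ½
¬(b → ¬b) = ¬½ = ½
¬(b → ¬b) ∧ c = ½ ∧ True = ½

½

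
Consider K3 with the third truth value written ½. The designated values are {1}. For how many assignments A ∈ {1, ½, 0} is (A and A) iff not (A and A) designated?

0

A=1: 0 ·
A=½: ½ ·
A=0: 0 ·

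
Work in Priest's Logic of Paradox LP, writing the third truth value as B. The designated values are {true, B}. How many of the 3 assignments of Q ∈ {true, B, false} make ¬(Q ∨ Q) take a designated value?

2

Q=true: false ·
Q=B: B ✓
Q=false: true ✓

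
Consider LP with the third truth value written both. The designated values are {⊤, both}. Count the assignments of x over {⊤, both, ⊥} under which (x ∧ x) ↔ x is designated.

3

x=⊤: ⊤ ✓
x=both: both ✓
x=⊥: ⊤ ✓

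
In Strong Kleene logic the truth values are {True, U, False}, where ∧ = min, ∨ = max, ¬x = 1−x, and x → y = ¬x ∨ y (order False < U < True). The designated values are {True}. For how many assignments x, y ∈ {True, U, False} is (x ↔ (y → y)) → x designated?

Of the 9 assignments, 5 give a value in {True}.

5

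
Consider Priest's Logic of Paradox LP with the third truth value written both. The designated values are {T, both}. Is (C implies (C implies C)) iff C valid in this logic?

No

Countermodel: C=F gives F, which is not designated.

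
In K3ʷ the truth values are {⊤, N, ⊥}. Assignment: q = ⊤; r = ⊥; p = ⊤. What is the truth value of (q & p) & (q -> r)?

q & p = ⊤ & ⊤ = ⊤
q -> r = ⊤ -> ⊥ = ⊥
(q & p) & (q -> r) = ⊤ & ⊥ = ⊥

⊥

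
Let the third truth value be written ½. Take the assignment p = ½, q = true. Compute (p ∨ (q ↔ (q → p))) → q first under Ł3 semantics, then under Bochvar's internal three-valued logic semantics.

In Ł3: q → p = true → ½ = ½  [min(1, 1−1+½)]
q ↔ (q → p) = true ↔ ½ = ½
p ∨ (q ↔ (q → p)) = ½ ∨ ½ = ½
(p ∨ (q ↔ (q → p))) → q = ½ → true = true
In Bochvar's internal three-valued logic: q → p = true → ½ = ½
q ↔ (q → p) = true ↔ ½ = ½
p ∨ (q ↔ (q → p)) = ½ ∨ ½ = ½
(p ∨ (q ↔ (q → p))) → q = ½ → true = ½
They differ because Ł3 and Bochvar's internal three-valued logic treat ½ differently under the binary connectives.

true; ½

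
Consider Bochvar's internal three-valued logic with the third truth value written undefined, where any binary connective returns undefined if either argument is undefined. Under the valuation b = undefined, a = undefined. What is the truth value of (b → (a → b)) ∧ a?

a → b = undefined → undefined = undefined  [any arg is the third value ⇒ result is the third value]
b → (a → b) = undefined → undefined = undefined
(b → (a → b)) ∧ a = undefined ∧ undefined = undefined

undefined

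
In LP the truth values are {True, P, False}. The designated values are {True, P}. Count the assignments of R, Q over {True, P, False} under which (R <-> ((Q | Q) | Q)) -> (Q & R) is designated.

8

Of the 9 assignments, 8 give a value in {True, P}.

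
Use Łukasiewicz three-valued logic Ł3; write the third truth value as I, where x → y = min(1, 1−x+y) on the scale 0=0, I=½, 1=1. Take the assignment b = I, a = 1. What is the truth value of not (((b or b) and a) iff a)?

b or b = I or I = I
(b or b) and a = I and 1 = I
((b or b) and a) iff a = I iff 1 = I  [1 − |½−1|]
not (((b or b) and a) iff a) = not I = I

I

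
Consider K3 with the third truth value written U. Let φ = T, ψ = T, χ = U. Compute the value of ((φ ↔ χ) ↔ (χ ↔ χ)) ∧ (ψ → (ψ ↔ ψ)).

φ ↔ χ = T ↔ U = U
χ ↔ χ = U ↔ U = U
(φ ↔ χ) ↔ (χ ↔ χ) = U ↔ U = U
ψ ↔ ψ = T ↔ T = T
ψ → (ψ ↔ ψ) = T → T = T
((φ ↔ χ) ↔ (χ ↔ χ)) ∧ (ψ → (ψ ↔ ψ)) = U ∧ T = U

U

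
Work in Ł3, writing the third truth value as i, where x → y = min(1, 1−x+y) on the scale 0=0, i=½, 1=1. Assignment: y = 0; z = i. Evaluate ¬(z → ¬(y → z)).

i

y → z = 0 → i = 1  [min(1, 1−0+½)]
¬(y → z) = ¬1 = 0
z → ¬(y → z) = i → 0 = i
¬(z → ¬(y → z)) = ¬i = i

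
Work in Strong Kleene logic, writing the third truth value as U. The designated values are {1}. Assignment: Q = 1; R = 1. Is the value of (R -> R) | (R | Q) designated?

R -> R = 1 -> 1 = 1
R | Q = 1 | 1 = 1
(R -> R) | (R | Q) = 1 | 1 = 1
1 ∈ {1}.

Yes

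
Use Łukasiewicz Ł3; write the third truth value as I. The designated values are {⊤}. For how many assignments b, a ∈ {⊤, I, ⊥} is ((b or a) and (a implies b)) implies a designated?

6

Of the 9 assignments, 6 give a value in {⊤}.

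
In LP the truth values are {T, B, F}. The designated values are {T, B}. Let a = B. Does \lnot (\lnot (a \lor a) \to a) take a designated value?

Yes

a \lor a = B \lor B = B
\lnot (a \lor a) = \lnot B = B
\lnot (a \lor a) \to a = B \to B = B
\lnot (\lnot (a \lor a) \to a) = \lnot B = B
B ∈ {T, B}.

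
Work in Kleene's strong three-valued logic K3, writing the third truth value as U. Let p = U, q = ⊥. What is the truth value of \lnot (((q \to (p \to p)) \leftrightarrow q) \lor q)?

⊤

p \to p = U \to U = U
q \to (p \to p) = ⊥ \to U = ⊤
(q \to (p \to p)) \leftrightarrow q = ⊤ \leftrightarrow ⊥ = ⊥
((q \to (p \to p)) \leftrightarrow q) \lor q = ⊥ \lor ⊥ = ⊥
\lnot (((q \to (p \to p)) \leftrightarrow q) \lor q) = \lnot ⊥ = ⊤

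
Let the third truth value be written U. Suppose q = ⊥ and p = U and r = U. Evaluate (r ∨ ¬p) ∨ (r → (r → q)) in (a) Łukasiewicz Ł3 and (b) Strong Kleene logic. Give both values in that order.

In Łukasiewicz Ł3: ¬p = ¬U = U
r ∨ ¬p = U ∨ U = U
r → q = U → ⊥ = U
r → (r → q) = U → U = ⊤
(r ∨ ¬p) ∨ (r → (r → q)) = U ∨ ⊤ = ⊤
In Strong Kleene logic: ¬p = ¬U = U
r ∨ ¬p = U ∨ U = U
r → q = U → ⊥ = U  [¬U ∨ ⊥]
r → (r → q) = U → U = U
(r ∨ ¬p) ∨ (r → (r → q)) = U ∨ U = U
They differ because Łukasiewicz Ł3 and Strong Kleene logic treat U differently under implication.

⊤; U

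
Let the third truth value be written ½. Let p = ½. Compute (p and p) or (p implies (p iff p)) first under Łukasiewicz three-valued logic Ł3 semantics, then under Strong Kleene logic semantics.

1; ½

In Łukasiewicz three-valued logic Ł3: p and p = ½ and ½ = ½
p iff p = ½ iff ½ = 1  [1 − |½−½|]
p implies (p iff p) = ½ implies 1 = 1
(p and p) or (p implies (p iff p)) = ½ or 1 = 1
In Strong Kleene logic: p and p = ½ and ½ = ½
p iff p = ½ iff ½ = ½
p implies (p iff p) = ½ implies ½ = ½  [not ½ or ½]
(p and p) or (p implies (p iff p)) = ½ or ½ = ½
They differ because Łukasiewicz three-valued logic Ł3 and Strong Kleene logic treat ½ differently under implication.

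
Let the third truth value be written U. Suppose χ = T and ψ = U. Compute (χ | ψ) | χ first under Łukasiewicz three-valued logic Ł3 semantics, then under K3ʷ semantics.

T; U

In Łukasiewicz three-valued logic Ł3: χ | ψ = T | U = T
(χ | ψ) | χ = T | T = T
In K3ʷ: χ | ψ = T | U = U
(χ | ψ) | χ = U | T = U
They differ because Łukasiewicz three-valued logic Ł3 and K3ʷ treat U differently under the binary connectives.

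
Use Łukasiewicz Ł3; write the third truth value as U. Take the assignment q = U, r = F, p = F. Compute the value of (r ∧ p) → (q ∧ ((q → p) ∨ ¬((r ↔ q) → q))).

r ∧ p = F ∧ F = F
q → p = U → F = U  [min(1, 1−½+0)]
r ↔ q = F ↔ U = U
(r ↔ q) → q = U → U = T
¬((r ↔ q) → q) = ¬T = F
(q → p) ∨ ¬((r ↔ q) → q) = U ∨ F = U
q ∧ ((q → p) ∨ ¬((r ↔ q) → q)) = U ∧ U = U
(r ∧ p) → (q ∧ ((q → p) ∨ ¬((r ↔ q) → q))) = F → U = T

T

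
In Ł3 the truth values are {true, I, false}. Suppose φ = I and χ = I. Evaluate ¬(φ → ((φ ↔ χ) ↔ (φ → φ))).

false

φ ↔ χ = I ↔ I = true
φ → φ = I → I = true
(φ ↔ χ) ↔ (φ → φ) = true ↔ true = true
φ → ((φ ↔ χ) ↔ (φ → φ)) = I → true = true
¬(φ → ((φ ↔ χ) ↔ (φ → φ))) = ¬true = false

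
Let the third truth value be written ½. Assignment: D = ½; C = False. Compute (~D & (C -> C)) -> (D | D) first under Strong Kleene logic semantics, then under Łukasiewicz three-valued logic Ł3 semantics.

½; True

In Strong Kleene logic: ~D = ~½ = ½
C -> C = False -> False = True
~D & (C -> C) = ½ & True = ½
D | D = ½ | ½ = ½
(~D & (C -> C)) -> (D | D) = ½ -> ½ = ½  [~½ | ½]
In Łukasiewicz three-valued logic Ł3: ~D = ~½ = ½
C -> C = False -> False = True
~D & (C -> C) = ½ & True = ½
D | D = ½ | ½ = ½
(~D & (C -> C)) -> (D | D) = ½ -> ½ = True  [min(1, 1−½+½)]
They differ because Strong Kleene logic and Łukasiewicz three-valued logic Ł3 treat ½ differently under implication.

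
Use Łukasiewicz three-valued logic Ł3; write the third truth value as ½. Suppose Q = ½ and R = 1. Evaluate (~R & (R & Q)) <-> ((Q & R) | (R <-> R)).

~R = ~1 = 0
R & Q = 1 & ½ = ½
~R & (R & Q) = 0 & ½ = 0
Q & R = ½ & 1 = ½
R <-> R = 1 <-> 1 = 1
(Q & R) | (R <-> R) = ½ | 1 = 1
(~R & (R & Q)) <-> ((Q & R) | (R <-> R)) = 0 <-> 1 = 0

0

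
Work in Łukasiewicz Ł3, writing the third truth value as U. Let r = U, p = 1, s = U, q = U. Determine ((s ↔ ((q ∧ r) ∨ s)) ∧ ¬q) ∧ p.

U

q ∧ r = U ∧ U = U
(q ∧ r) ∨ s = U ∨ U = U
s ↔ ((q ∧ r) ∨ s) = U ↔ U = 1  [1 − |½−½|]
¬q = ¬U = U
(s ↔ ((q ∧ r) ∨ s)) ∧ ¬q = 1 ∧ U = U
((s ↔ ((q ∧ r) ∨ s)) ∧ ¬q) ∧ p = U ∧ 1 = U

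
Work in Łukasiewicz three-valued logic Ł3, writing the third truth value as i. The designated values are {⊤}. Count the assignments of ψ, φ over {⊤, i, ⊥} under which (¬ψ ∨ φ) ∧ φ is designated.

Designated under: (ψ=⊤, φ=⊤); (ψ=i, φ=⊤); (ψ=⊥, φ=⊤).

3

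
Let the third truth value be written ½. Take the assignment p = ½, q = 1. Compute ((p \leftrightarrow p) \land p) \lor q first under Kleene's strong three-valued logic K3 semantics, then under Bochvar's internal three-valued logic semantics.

1; ½

In Kleene's strong three-valued logic K3: p \leftrightarrow p = ½ \leftrightarrow ½ = ½
(p \leftrightarrow p) \land p = ½ \land ½ = ½
((p \leftrightarrow p) \land p) \lor q = ½ \lor 1 = 1
In Bochvar's internal three-valued logic: p \leftrightarrow p = ½ \leftrightarrow ½ = ½
(p \leftrightarrow p) \land p = ½ \land ½ = ½
((p \leftrightarrow p) \land p) \lor q = ½ \lor 1 = ½
They differ because Kleene's strong three-valued logic K3 and Bochvar's internal three-valued logic treat ½ differently under the binary connectives.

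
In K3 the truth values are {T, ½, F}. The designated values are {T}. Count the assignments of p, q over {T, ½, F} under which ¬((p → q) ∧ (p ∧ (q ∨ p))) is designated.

Designated under: (p=T, q=F); (p=F, q=T); (p=F, q=½); (p=F, q=F).

4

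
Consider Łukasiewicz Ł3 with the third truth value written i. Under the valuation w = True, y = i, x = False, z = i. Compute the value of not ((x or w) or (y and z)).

x or w = False or True = True
y and z = i and i = i
(x or w) or (y and z) = True or i = True
not ((x or w) or (y and z)) = not True = False

False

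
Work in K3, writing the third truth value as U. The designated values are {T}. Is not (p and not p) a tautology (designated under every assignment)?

Countermodel: p=U gives U, which is not designated.

No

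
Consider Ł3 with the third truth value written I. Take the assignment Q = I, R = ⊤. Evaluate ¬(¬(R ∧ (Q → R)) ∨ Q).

I

Q → R = I → ⊤ = ⊤  [min(1, 1−½+1)]
R ∧ (Q → R) = ⊤ ∧ ⊤ = ⊤
¬(R ∧ (Q → R)) = ¬⊤ = ⊥
¬(R ∧ (Q → R)) ∨ Q = ⊥ ∨ I = I
¬(¬(R ∧ (Q → R)) ∨ Q) = ¬I = I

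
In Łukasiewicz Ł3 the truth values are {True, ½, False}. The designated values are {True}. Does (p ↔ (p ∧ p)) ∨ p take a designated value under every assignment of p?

Yes

Every assignment of p over {True, ½, False} gives a value in {True}.
In particular, with p=½: (p ↔ (p ∧ p)) ∨ p = True.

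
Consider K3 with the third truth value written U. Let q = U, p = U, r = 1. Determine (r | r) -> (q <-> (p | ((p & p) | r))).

U

r | r = 1 | 1 = 1
p & p = U & U = U
(p & p) | r = U | 1 = 1
p | ((p & p) | r) = U | 1 = 1
q <-> (p | ((p & p) | r)) = U <-> 1 = U
(r | r) -> (q <-> (p | ((p & p) | r))) = 1 -> U = U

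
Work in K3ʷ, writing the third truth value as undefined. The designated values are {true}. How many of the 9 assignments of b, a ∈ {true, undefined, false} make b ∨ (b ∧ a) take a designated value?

2

Designated under: (b=true, a=true); (b=true, a=false).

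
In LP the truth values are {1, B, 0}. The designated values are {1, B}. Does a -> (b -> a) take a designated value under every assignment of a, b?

Every assignment of a, b over {1, B, 0} gives a value in {1, B}.
In particular, with a=B, b=B: a -> (b -> a) = B.

Yes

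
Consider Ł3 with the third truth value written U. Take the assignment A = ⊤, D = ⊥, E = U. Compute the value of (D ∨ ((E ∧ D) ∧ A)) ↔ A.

E ∧ D = U ∧ ⊥ = ⊥
(E ∧ D) ∧ A = ⊥ ∧ ⊤ = ⊥
D ∨ ((E ∧ D) ∧ A) = ⊥ ∨ ⊥ = ⊥
(D ∨ ((E ∧ D) ∧ A)) ↔ A = ⊥ ↔ ⊤ = ⊥

⊥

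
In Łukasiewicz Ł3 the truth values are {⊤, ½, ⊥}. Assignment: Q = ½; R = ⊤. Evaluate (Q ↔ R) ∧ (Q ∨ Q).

½

Q ↔ R = ½ ↔ ⊤ = ½  [1 − |½−1|]
Q ∨ Q = ½ ∨ ½ = ½
(Q ↔ R) ∧ (Q ∨ Q) = ½ ∧ ½ = ½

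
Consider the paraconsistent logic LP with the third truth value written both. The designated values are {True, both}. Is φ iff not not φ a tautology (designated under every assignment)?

Every assignment of φ over {True, both, False} gives a value in {True, both}.
In particular, with φ=both: φ iff not not φ = both.

Yes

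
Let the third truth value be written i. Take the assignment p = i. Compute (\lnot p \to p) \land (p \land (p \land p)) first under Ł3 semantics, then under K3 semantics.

i; i

In Ł3: \lnot p = \lnot i = i
\lnot p \to p = i \to i = true  [min(1, 1−½+½)]
p \land p = i \land i = i
p \land (p \land p) = i \land i = i
(\lnot p \to p) \land (p \land (p \land p)) = true \land i = i
In K3: \lnot p = \lnot i = i
\lnot p \to p = i \to i = i
p \land p = i \land i = i
p \land (p \land p) = i \land i = i
(\lnot p \to p) \land (p \land (p \land p)) = i \land i = i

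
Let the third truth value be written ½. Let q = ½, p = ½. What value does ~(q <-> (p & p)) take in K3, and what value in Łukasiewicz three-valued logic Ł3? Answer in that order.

½; 0

In K3: p & p = ½ & ½ = ½
q <-> (p & p) = ½ <-> ½ = ½
~(q <-> (p & p)) = ~½ = ½
In Łukasiewicz three-valued logic Ł3: p & p = ½ & ½ = ½
q <-> (p & p) = ½ <-> ½ = 1
~(q <-> (p & p)) = ~1 = 0
They differ because K3 and Łukasiewicz three-valued logic Ł3 treat ½ differently under implication.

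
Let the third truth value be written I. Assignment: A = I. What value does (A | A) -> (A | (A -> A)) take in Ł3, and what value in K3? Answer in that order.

true; I

In Ł3: A | A = I | I = I
A -> A = I -> I = true  [min(1, 1−½+½)]
A | (A -> A) = I | true = true
(A | A) -> (A | (A -> A)) = I -> true = true
In K3: A | A = I | I = I
A -> A = I -> I = I  [~I | I]
A | (A -> A) = I | I = I
(A | A) -> (A | (A -> A)) = I -> I = I
They differ because Ł3 and K3 treat I differently under implication.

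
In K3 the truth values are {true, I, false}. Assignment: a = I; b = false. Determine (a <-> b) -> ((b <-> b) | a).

a <-> b = I <-> false = I
b <-> b = false <-> false = true
(b <-> b) | a = true | I = true
(a <-> b) -> ((b <-> b) | a) = I -> true = true  [~I | true]

true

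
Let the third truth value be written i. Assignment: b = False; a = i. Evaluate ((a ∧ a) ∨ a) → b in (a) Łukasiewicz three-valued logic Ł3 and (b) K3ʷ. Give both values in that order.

In Łukasiewicz three-valued logic Ł3: a ∧ a = i ∧ i = i
(a ∧ a) ∨ a = i ∨ i = i
((a ∧ a) ∨ a) → b = i → False = i  [min(1, 1−½+0)]
In K3ʷ: a ∧ a = i ∧ i = i
(a ∧ a) ∨ a = i ∨ i = i
((a ∧ a) ∨ a) → b = i → False = i  [any arg is the third value ⇒ result is the third value]

i; i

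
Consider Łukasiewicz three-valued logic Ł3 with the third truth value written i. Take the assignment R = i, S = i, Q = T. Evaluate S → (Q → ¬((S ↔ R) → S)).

S ↔ R = i ↔ i = T  [1 − |½−½|]
(S ↔ R) → S = T → i = i
¬((S ↔ R) → S) = ¬i = i
Q → ¬((S ↔ R) → S) = T → i = i
S → (Q → ¬((S ↔ R) → S)) = i → i = T

T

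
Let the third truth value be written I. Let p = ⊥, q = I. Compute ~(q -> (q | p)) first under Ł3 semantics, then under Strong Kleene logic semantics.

In Ł3: q | p = I | ⊥ = I
q -> (q | p) = I -> I = ⊤  [min(1, 1−½+½)]
~(q -> (q | p)) = ~⊤ = ⊥
In Strong Kleene logic: q | p = I | ⊥ = I
q -> (q | p) = I -> I = I  [~I | I]
~(q -> (q | p)) = ~I = I
They differ because Ł3 and Strong Kleene logic treat I differently under implication.

⊥; I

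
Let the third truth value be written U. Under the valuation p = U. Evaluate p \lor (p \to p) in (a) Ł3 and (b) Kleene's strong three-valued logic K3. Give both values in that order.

⊤; U

In Ł3: p \to p = U \to U = ⊤  [min(1, 1−½+½)]
p \lor (p \to p) = U \lor ⊤ = ⊤
In Kleene's strong three-valued logic K3: p \to p = U \to U = U  [\lnot U \lor U]
p \lor (p \to p) = U \lor U = U
They differ because Ł3 and Kleene's strong three-valued logic K3 treat U differently under implication.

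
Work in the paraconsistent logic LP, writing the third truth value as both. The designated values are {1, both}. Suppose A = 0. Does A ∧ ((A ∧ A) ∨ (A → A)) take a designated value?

A ∧ A = 0 ∧ 0 = 0
A → A = 0 → 0 = 1
(A ∧ A) ∨ (A → A) = 0 ∨ 1 = 1
A ∧ ((A ∧ A) ∨ (A → A)) = 0 ∧ 1 = 0
0 ∉ {1, both}.

No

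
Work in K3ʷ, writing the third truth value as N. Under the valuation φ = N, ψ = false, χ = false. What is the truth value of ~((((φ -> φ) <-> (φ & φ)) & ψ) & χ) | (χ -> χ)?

N

φ -> φ = N -> N = N  [any arg is the third value ⇒ result is the third value]
φ & φ = N & N = N
(φ -> φ) <-> (φ & φ) = N <-> N = N
((φ -> φ) <-> (φ & φ)) & ψ = N & false = N
(((φ -> φ) <-> (φ & φ)) & ψ) & χ = N & false = N
~((((φ -> φ) <-> (φ & φ)) & ψ) & χ) = ~N = N
χ -> χ = false -> false = true
~((((φ -> φ) <-> (φ & φ)) & ψ) & χ) | (χ -> χ) = N | true = N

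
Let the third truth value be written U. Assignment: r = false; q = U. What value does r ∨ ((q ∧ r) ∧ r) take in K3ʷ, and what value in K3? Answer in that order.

U; false

In K3ʷ: q ∧ r = U ∧ false = U
(q ∧ r) ∧ r = U ∧ false = U
r ∨ ((q ∧ r) ∧ r) = false ∨ U = U
In K3: q ∧ r = U ∧ false = false
(q ∧ r) ∧ r = false ∧ false = false
r ∨ ((q ∧ r) ∧ r) = false ∨ false = false
They differ because K3ʷ and K3 treat U differently under the binary connectives.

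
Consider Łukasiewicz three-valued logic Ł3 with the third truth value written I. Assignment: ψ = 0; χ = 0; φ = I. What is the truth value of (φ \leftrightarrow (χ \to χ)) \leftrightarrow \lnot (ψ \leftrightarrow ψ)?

I

χ \to χ = 0 \to 0 = 1
φ \leftrightarrow (χ \to χ) = I \leftrightarrow 1 = I  [1 − |½−1|]
ψ \leftrightarrow ψ = 0 \leftrightarrow 0 = 1
\lnot (ψ \leftrightarrow ψ) = \lnot 1 = 0
(φ \leftrightarrow (χ \to χ)) \leftrightarrow \lnot (ψ \leftrightarrow ψ) = I \leftrightarrow 0 = I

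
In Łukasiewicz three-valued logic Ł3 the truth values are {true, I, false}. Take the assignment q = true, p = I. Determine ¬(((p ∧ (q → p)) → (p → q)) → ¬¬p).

q → p = true → I = I  [min(1, 1−1+½)]
p ∧ (q → p) = I ∧ I = I
p → q = I → true = true
(p ∧ (q → p)) → (p → q) = I → true = true
¬p = ¬I = I
¬¬p = ¬I = I
((p ∧ (q → p)) → (p → q)) → ¬¬p = true → I = I
¬(((p ∧ (q → p)) → (p → q)) → ¬¬p) = ¬I = I

I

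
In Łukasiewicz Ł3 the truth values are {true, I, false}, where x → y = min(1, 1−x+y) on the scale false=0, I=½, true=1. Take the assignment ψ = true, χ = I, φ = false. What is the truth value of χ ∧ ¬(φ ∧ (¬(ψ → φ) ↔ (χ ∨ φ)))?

I

ψ → φ = true → false = false
¬(ψ → φ) = ¬false = true
χ ∨ φ = I ∨ false = I
¬(ψ → φ) ↔ (χ ∨ φ) = true ↔ I = I  [1 − |1−½|]
φ ∧ (¬(ψ → φ) ↔ (χ ∨ φ)) = false ∧ I = false
¬(φ ∧ (¬(ψ → φ) ↔ (χ ∨ φ))) = ¬false = true
χ ∧ ¬(φ ∧ (¬(ψ → φ) ↔ (χ ∨ φ))) = I ∧ true = I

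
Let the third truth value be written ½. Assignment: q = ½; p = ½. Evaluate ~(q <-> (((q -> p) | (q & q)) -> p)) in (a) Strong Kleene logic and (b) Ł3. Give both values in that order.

½; ⊥

In Strong Kleene logic: q -> p = ½ -> ½ = ½  [~½ | ½]
q & q = ½ & ½ = ½
(q -> p) | (q & q) = ½ | ½ = ½
((q -> p) | (q & q)) -> p = ½ -> ½ = ½
q <-> (((q -> p) | (q & q)) -> p) = ½ <-> ½ = ½
~(q <-> (((q -> p) | (q & q)) -> p)) = ~½ = ½
In Ł3: q -> p = ½ -> ½ = ⊤
q & q = ½ & ½ = ½
(q -> p) | (q & q) = ⊤ | ½ = ⊤
((q -> p) | (q & q)) -> p = ⊤ -> ½ = ½
q <-> (((q -> p) | (q & q)) -> p) = ½ <-> ½ = ⊤
~(q <-> (((q -> p) | (q & q)) -> p)) = ~⊤ = ⊥
They differ because Strong Kleene logic and Ł3 treat ½ differently under implication.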